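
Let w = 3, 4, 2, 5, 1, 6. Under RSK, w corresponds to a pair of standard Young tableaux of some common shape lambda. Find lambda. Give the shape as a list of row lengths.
[4, 1, 1]

RSK row insertion gives P = [[1, 4, 5, 6], [2], [3]], which has shape [4, 1, 1].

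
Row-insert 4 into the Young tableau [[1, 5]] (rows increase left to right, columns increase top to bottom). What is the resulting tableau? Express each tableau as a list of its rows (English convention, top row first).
In row 1, 4 replaces 5 (the leftmost entry greater than 4); 5 is bumped to row 2. 5 starts a new row 2. The new tableau is [[1, 4], [5]].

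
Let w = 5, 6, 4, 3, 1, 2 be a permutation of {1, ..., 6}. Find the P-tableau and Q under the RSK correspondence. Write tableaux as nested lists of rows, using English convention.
Insert each entry of the permutation into P by Schensted row insertion, recording in Q the position of each new cell.

Insert 5: appended to row 1. P = [[5]].
Insert 6: appended to row 1. P = [[5, 6]].
Insert 4: 4 bumps 5 from row 1; 5 starts row 2. P = [[4, 6], [5]].
Insert 3: 3 bumps 4 from row 1; 4 bumps 5 from row 2; 5 starts row 3. P = [[3, 6], [4], [5]].
Insert 1: 1 bumps 3 from row 1; 3 bumps 4 from row 2; 4 bumps 5 from row 3; 5 starts row 4. P = [[1, 6], [3], [4], [5]].
Insert 2: 2 bumps 6 from row 1; 6 appends to row 2. P = [[1, 2], [3, 6], [4], [5]].

So P = [[1, 2], [3, 6], [4], [5]], Q = [[1, 2], [3, 6], [4], [5]].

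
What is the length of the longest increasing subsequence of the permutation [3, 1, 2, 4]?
3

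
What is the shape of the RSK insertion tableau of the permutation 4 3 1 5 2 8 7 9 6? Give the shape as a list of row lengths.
Row-insert each entry into an empty tableau.

After inserting 4: P = [[4]].
After inserting 3: P = [[3], [4]].
After inserting 1: P = [[1], [3], [4]].
After inserting 5: P = [[1, 5], [3], [4]].
After inserting 2: P = [[1, 2], [3, 5], [4]].
After inserting 8: P = [[1, 2, 8], [3, 5], [4]].
After inserting 7: P = [[1, 2, 7], [3, 5, 8], [4]].
After inserting 9: P = [[1, 2, 7, 9], [3, 5, 8], [4]].
After inserting 6: P = [[1, 2, 6, 9], [3, 5, 7], [4, 8]].

The final insertion tableau P = [[1, 2, 6, 9], [3, 5, 7], [4, 8]] has shape [4, 3, 2].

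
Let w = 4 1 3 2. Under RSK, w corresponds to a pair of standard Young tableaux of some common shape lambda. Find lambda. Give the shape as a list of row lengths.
[2, 1, 1]

Row-insert each entry into an empty tableau.

After inserting 4: P = [[4]].
After inserting 1: P = [[1], [4]].
After inserting 3: P = [[1, 3], [4]].
After inserting 2: P = [[1, 2], [3], [4]].

The final insertion tableau P = [[1, 2], [3], [4]] has shape [2, 1, 1].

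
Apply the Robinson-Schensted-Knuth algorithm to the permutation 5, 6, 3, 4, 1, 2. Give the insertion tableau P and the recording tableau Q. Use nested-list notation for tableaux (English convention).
P = [[1, 2], [3, 4], [5, 6]], Q = [[1, 2], [3, 4], [5, 6]]

Insert each entry of the permutation into P by Schensted row insertion, recording in Q the position of each new cell.

After inserting 5: P = [[5]].
After inserting 6: P = [[5, 6]].
After inserting 3: P = [[3, 6], [5]].
After inserting 4: P = [[3, 4], [5, 6]].
After inserting 1: P = [[1, 4], [3, 6], [5]].
After inserting 2: P = [[1, 2], [3, 4], [5, 6]].

So P = [[1, 2], [3, 4], [5, 6]], Q = [[1, 2], [3, 4], [5, 6]].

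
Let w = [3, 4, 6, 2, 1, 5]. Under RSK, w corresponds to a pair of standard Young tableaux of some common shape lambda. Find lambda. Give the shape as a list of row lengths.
[3, 2, 1]

Row-insert each entry into an empty tableau.

After inserting 3: P = [[3]].
After inserting 4: P = [[3, 4]].
After inserting 6: P = [[3, 4, 6]].
After inserting 2: P = [[2, 4, 6], [3]].
After inserting 1: P = [[1, 4, 6], [2], [3]].
After inserting 5: P = [[1, 4, 5], [2, 6], [3]].

The final insertion tableau P = [[1, 4, 5], [2, 6], [3]] has shape [3, 2, 1].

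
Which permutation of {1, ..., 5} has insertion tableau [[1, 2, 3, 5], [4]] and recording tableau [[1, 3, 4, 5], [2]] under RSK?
Reverse the RSK construction: for i from n down to 1, find the cell of Q containing i, remove the entry at that cell from P, and reverse-bump it up through P; the value ejected from row 1 is w(i).

Step i=5: Q has 5 at row 1, column 4; remove that cell from P, ejecting 5. So w(5) = 5. P is now [[1, 2, 3], [4]].
Step i=4: Q has 4 at row 1, column 3; remove that cell from P, ejecting 3. So w(4) = 3. P is now [[1, 2], [4]].
Step i=3: Q has 3 at row 1, column 2; remove that cell from P, ejecting 2. So w(3) = 2. P is now [[1], [4]].
Step i=2: Q has 2 at row 2, column 1; remove 4 from row 2 of P and reverse-bump: 4 enters row 1 and ejects 1. So w(2) = 1. P is now [[4]].
Step i=1: Q has 1 at row 1, column 1; remove that cell from P, ejecting 4. So w(1) = 4. P is now [].

So w = 4 1 2 3 5.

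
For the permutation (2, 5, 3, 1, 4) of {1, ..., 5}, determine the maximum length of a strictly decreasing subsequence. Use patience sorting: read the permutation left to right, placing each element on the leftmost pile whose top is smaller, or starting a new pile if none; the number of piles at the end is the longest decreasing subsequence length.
2: new pile. tops = [2]
5: onto pile 1 (replacing 2). tops = [5]
3: new pile. tops = [5, 3]
1: new pile. tops = [5, 3, 1]
4: onto pile 2 (replacing 3). tops = [5, 4, 1]

3 piles, so the longest decreasing subsequence has length 3.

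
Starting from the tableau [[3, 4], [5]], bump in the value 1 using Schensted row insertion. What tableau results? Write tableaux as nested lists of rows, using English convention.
In row 1, 1 replaces 3 (the leftmost entry greater than 1); 3 is bumped to row 2. In row 2, 3 replaces 5 (the leftmost entry greater than 3); 5 is bumped to row 3. 5 starts a new row 3. The new tableau is [[1, 4], [3], [5]].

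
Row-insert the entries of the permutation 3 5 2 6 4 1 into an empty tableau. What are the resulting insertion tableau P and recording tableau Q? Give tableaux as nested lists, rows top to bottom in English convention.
Insert each entry of the permutation into P by Schensted row insertion, recording in Q the position of each new cell.

Insert 3: appended to row 1. P = [[3]].
Insert 5: appended to row 1. P = [[3, 5]].
Insert 2: 2 bumps 3 from row 1; 3 starts row 2. P = [[2, 5], [3]].
Insert 6: appended to row 1. P = [[2, 5, 6], [3]].
Insert 4: 4 bumps 5 from row 1; 5 appends to row 2. P = [[2, 4, 6], [3, 5]].
Insert 1: 1 bumps 2 from row 1; 2 bumps 3 from row 2; 3 starts row 3. P = [[1, 4, 6], [2, 5], [3]].

So P = [[1, 4, 6], [2, 5], [3]], Q = [[1, 2, 4], [3, 5], [6]].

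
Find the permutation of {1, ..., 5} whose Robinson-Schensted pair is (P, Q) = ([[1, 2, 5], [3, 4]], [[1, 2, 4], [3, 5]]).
3 4 1 5 2

Reverse the RSK construction: for i from n down to 1, find the cell of Q containing i, remove the entry at that cell from P, and reverse-bump it up through P; the value ejected from row 1 is w(i).

Step i=5: Q has 5 at row 2, column 2; remove 4 from row 2 of P and reverse-bump: 4 enters row 1 and ejects 2. So w(5) = 2. P is now [[1, 4, 5], [3]].
Step i=4: Q has 4 at row 1, column 3; remove that cell from P, ejecting 5. So w(4) = 5. P is now [[1, 4], [3]].
Step i=3: Q has 3 at row 2, column 1; remove 3 from row 2 of P and reverse-bump: 3 enters row 1 and ejects 1. So w(3) = 1. P is now [[3, 4]].
Step i=2: Q has 2 at row 1, column 2; remove that cell from P, ejecting 4. So w(2) = 4. P is now [[3]].
Step i=1: Q has 1 at row 1, column 1; remove that cell from P, ejecting 3. So w(1) = 3. P is now [].

So w = 3 4 1 5 2.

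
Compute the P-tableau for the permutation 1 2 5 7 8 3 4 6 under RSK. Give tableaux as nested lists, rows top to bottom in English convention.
Insert 1: appended to row 1. P = [[1]].
Insert 2: appended to row 1. P = [[1, 2]].
Insert 5: appended to row 1. P = [[1, 2, 5]].
Insert 7: appended to row 1. P = [[1, 2, 5, 7]].
Insert 8: appended to row 1. P = [[1, 2, 5, 7, 8]].
Insert 3: 3 bumps 5 from row 1; 5 starts row 2. P = [[1, 2, 3, 7, 8], [5]].
Insert 4: 4 bumps 7 from row 1; 7 appends to row 2. P = [[1, 2, 3, 4, 8], [5, 7]].
Insert 6: 6 bumps 8 from row 1; 8 appends to row 2. P = [[1, 2, 3, 4, 6], [5, 7, 8]].

So P = [[1, 2, 3, 4, 6], [5, 7, 8]].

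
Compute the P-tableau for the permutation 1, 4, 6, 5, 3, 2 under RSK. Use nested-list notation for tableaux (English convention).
P = [[1, 2, 5], [3], [4], [6]]

Insert 1: appended to row 1. P = [[1]].
Insert 4: appended to row 1. P = [[1, 4]].
Insert 6: appended to row 1. P = [[1, 4, 6]].
Insert 5: 5 bumps 6 from row 1; 6 starts row 2. P = [[1, 4, 5], [6]].
Insert 3: 3 bumps 4 from row 1; 4 bumps 6 from row 2; 6 starts row 3. P = [[1, 3, 5], [4], [6]].
Insert 2: 2 bumps 3 from row 1; 3 bumps 4 from row 2; 4 bumps 6 from row 3; 6 starts row 4. P = [[1, 2, 5], [3], [4], [6]].

So P = [[1, 2, 5], [3], [4], [6]].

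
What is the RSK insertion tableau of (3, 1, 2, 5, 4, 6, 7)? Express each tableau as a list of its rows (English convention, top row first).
P = [[1, 2, 4, 6, 7], [3, 5]]

Insert 3: appended to row 1. P = [[3]].
Insert 1: 1 bumps 3 from row 1; 3 starts row 2. P = [[1], [3]].
Insert 2: appended to row 1. P = [[1, 2], [3]].
Insert 5: appended to row 1. P = [[1, 2, 5], [3]].
Insert 4: 4 bumps 5 from row 1; 5 appends to row 2. P = [[1, 2, 4], [3, 5]].
Insert 6: appended to row 1. P = [[1, 2, 4, 6], [3, 5]].
Insert 7: appended to row 1. P = [[1, 2, 4, 6, 7], [3, 5]].

So P = [[1, 2, 4, 6, 7], [3, 5]].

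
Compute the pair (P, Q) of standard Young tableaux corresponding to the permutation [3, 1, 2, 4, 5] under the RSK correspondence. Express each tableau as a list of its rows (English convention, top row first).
P = [[1, 2, 4, 5], [3]], Q = [[1, 3, 4, 5], [2]]

Insert each entry of the permutation into P by Schensted row insertion, recording in Q the position of each new cell.

Insert 3: appended to row 1. P = [[3]], Q = [[1]].
Insert 1: 1 bumps 3 from row 1; 3 starts row 2. P = [[1], [3]], Q = [[1], [2]].
Insert 2: appended to row 1. P = [[1, 2], [3]], Q = [[1, 3], [2]].
Insert 4: appended to row 1. P = [[1, 2, 4], [3]], Q = [[1, 3, 4], [2]].
Insert 5: appended to row 1. P = [[1, 2, 4, 5], [3]], Q = [[1, 3, 4, 5], [2]].

So P = [[1, 2, 4, 5], [3]], Q = [[1, 3, 4, 5], [2]].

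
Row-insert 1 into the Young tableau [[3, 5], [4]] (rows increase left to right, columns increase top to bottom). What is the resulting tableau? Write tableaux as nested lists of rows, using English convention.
In row 1, 1 replaces 3 (the leftmost entry greater than 1); 3 is bumped to row 2. In row 2, 3 replaces 4 (the leftmost entry greater than 3); 4 is bumped to row 3. 4 starts a new row 3. The new tableau is [[1, 5], [3], [4]].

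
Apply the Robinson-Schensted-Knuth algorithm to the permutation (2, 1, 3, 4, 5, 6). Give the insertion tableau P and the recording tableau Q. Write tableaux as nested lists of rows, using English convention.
P = [[1, 3, 4, 5, 6], [2]], Q = [[1, 3, 4, 5, 6], [2]]

Insert each entry of the permutation into P by Schensted row insertion, recording in Q the position of each new cell.

After inserting 2: P = [[2]].
After inserting 1: P = [[1], [2]].
After inserting 3: P = [[1, 3], [2]].
After inserting 4: P = [[1, 3, 4], [2]].
After inserting 5: P = [[1, 3, 4, 5], [2]].
After inserting 6: P = [[1, 3, 4, 5, 6], [2]].

So P = [[1, 3, 4, 5, 6], [2]], Q = [[1, 3, 4, 5, 6], [2]].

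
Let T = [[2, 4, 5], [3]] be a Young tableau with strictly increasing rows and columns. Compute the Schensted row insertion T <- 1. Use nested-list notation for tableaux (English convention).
[[1, 4, 5], [2], [3]]

In row 1, 1 replaces 2 (the leftmost entry greater than 1); 2 is bumped to row 2. In row 2, 2 replaces 3 (the leftmost entry greater than 2); 3 is bumped to row 3. 3 starts a new row 3. The new tableau is [[1, 4, 5], [2], [3]].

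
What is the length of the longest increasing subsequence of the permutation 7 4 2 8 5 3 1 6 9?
4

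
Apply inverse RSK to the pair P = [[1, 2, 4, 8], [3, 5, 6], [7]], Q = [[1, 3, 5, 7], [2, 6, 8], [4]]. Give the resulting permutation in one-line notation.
Reverse the RSK construction: for i from n down to 1, find the cell of Q containing i, remove the entry at that cell from P, and reverse-bump it up through P; the value ejected from row 1 is w(i).

Step i=8: Q has 8 at row 2, column 3; remove 6 from row 2 of P and reverse-bump: 6 enters row 1 and ejects 4. So w(8) = 4. P is now [[1, 2, 6, 8], [3, 5], [7]].
Step i=7: Q has 7 at row 1, column 4; remove that cell from P, ejecting 8. So w(7) = 8. P is now [[1, 2, 6], [3, 5], [7]].
Step i=6: Q has 6 at row 2, column 2; remove 5 from row 2 of P and reverse-bump: 5 enters row 1 and ejects 2. So w(6) = 2. P is now [[1, 5, 6], [3], [7]].
Step i=5: Q has 5 at row 1, column 3; remove that cell from P, ejecting 6. So w(5) = 6. P is now [[1, 5], [3], [7]].
Step i=4: Q has 4 at row 3, column 1; remove 7 from row 3 of P and reverse-bump: 7 enters row 2 and ejects 3; 3 enters row 1 and ejects 1. So w(4) = 1. P is now [[3, 5], [7]].
Step i=3: Q has 3 at row 1, column 2; remove that cell from P, ejecting 5. So w(3) = 5. P is now [[3], [7]].
Step i=2: Q has 2 at row 2, column 1; remove 7 from row 2 of P and reverse-bump: 7 enters row 1 and ejects 3. So w(2) = 3. P is now [[7]].
Step i=1: Q has 1 at row 1, column 1; remove that cell from P, ejecting 7. So w(1) = 7. P is now [].

So w = 7 3 5 1 6 2 8 4.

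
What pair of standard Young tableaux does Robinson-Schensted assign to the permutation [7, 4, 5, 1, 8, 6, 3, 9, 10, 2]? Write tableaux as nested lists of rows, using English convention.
Insert each entry of the permutation into P by Schensted row insertion, recording in Q the position of each new cell.

Insert 7: appended to row 1. P = [[7]], Q = [[1]].
Insert 4: 4 bumps 7 from row 1; 7 starts row 2. P = [[4], [7]], Q = [[1], [2]].
Insert 5: appended to row 1. P = [[4, 5], [7]], Q = [[1, 3], [2]].
Insert 1: 1 bumps 4 from row 1; 4 bumps 7 from row 2; 7 starts row 3. P = [[1, 5], [4], [7]], Q = [[1, 3], [2], [4]].
Insert 8: appended to row 1. P = [[1, 5, 8], [4], [7]], Q = [[1, 3, 5], [2], [4]].
Insert 6: 6 bumps 8 from row 1; 8 appends to row 2. P = [[1, 5, 6], [4, 8], [7]], Q = [[1, 3, 5], [2, 6], [4]].
Insert 3: 3 bumps 5 from row 1; 5 bumps 8 from row 2; 8 appends to row 3. P = [[1, 3, 6], [4, 5], [7, 8]], Q = [[1, 3, 5], [2, 6], [4, 7]].
Insert 9: appended to row 1. P = [[1, 3, 6, 9], [4, 5], [7, 8]], Q = [[1, 3, 5, 8], [2, 6], [4, 7]].
Insert 10: appended to row 1. P = [[1, 3, 6, 9, 10], [4, 5], [7, 8]], Q = [[1, 3, 5, 8, 9], [2, 6], [4, 7]].
Insert 2: 2 bumps 3 from row 1; 3 bumps 4 from row 2; 4 bumps 7 from row 3; 7 starts row 4. P = [[1, 2, 6, 9, 10], [3, 5], [4, 8], [7]], Q = [[1, 3, 5, 8, 9], [2, 6], [4, 7], [10]].

So P = [[1, 2, 6, 9, 10], [3, 5], [4, 8], [7]], Q = [[1, 3, 5, 8, 9], [2, 6], [4, 7], [10]].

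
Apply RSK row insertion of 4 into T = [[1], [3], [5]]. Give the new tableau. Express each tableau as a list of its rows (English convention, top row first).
4 is larger than every entry of row 1, so it is appended to row 1. The new tableau is [[1, 4], [3], [5]].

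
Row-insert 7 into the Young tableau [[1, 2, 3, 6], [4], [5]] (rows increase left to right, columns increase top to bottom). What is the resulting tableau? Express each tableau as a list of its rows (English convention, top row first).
7 is larger than every entry of row 1, so it is appended to row 1. The new tableau is [[1, 2, 3, 6, 7], [4], [5]].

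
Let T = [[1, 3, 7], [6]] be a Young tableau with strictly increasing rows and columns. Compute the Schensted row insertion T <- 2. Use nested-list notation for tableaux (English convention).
[[1, 2, 7], [3], [6]]

In row 1, 2 replaces 3 (the leftmost entry greater than 2); 3 is bumped to row 2. In row 2, 3 replaces 6 (the leftmost entry greater than 3); 6 is bumped to row 3. 6 starts a new row 3. The new tableau is [[1, 2, 7], [3], [6]].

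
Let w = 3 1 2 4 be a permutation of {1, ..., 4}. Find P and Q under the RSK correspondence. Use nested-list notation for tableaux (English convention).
P = [[1, 2, 4], [3]], Q = [[1, 3, 4], [2]]

Insert each entry of the permutation into P by Schensted row insertion, recording in Q the position of each new cell.

Insert 3: appended to row 1. P = [[3]].
Insert 1: 1 bumps 3 from row 1; 3 starts row 2. P = [[1], [3]].
Insert 2: appended to row 1. P = [[1, 2], [3]].
Insert 4: appended to row 1. P = [[1, 2, 4], [3]].

So P = [[1, 2, 4], [3]], Q = [[1, 3, 4], [2]].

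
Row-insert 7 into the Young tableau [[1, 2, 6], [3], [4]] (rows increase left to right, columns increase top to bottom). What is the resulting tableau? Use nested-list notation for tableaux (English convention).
7 is larger than every entry of row 1, so it is appended to row 1. The new tableau is [[1, 2, 6, 7], [3], [4]].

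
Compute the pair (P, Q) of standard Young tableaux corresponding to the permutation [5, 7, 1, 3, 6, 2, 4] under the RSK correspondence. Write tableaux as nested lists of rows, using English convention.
Insert each entry of the permutation into P by Schensted row insertion, recording in Q the position of each new cell.

Insert 5: appended to row 1. P = [[5]].
Insert 7: appended to row 1. P = [[5, 7]].
Insert 1: 1 bumps 5 from row 1; 5 starts row 2. P = [[1, 7], [5]].
Insert 3: 3 bumps 7 from row 1; 7 appends to row 2. P = [[1, 3], [5, 7]].
Insert 6: appended to row 1. P = [[1, 3, 6], [5, 7]].
Insert 2: 2 bumps 3 from row 1; 3 bumps 5 from row 2; 5 starts row 3. P = [[1, 2, 6], [3, 7], [5]].
Insert 4: 4 bumps 6 from row 1; 6 bumps 7 from row 2; 7 appends to row 3. P = [[1, 2, 4], [3, 6], [5, 7]].

So P = [[1, 2, 4], [3, 6], [5, 7]], Q = [[1, 2, 5], [3, 4], [6, 7]].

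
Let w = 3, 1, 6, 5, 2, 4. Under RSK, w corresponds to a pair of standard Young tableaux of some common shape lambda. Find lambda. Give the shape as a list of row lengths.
[3, 2, 1]

Row-insert each entry into an empty tableau.

After inserting 3: P = [[3]].
After inserting 1: P = [[1], [3]].
After inserting 6: P = [[1, 6], [3]].
After inserting 5: P = [[1, 5], [3, 6]].
After inserting 2: P = [[1, 2], [3, 5], [6]].
After inserting 4: P = [[1, 2, 4], [3, 5], [6]].

The final insertion tableau P = [[1, 2, 4], [3, 5], [6]] has shape [3, 2, 1].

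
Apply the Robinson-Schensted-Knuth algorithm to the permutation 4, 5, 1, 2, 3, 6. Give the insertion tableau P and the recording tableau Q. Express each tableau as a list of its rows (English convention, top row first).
Insert each entry of the permutation into P by Schensted row insertion, recording in Q the position of each new cell.

Insert 4: appended to row 1. P = [[4]].
Insert 5: appended to row 1. P = [[4, 5]].
Insert 1: 1 bumps 4 from row 1; 4 starts row 2. P = [[1, 5], [4]].
Insert 2: 2 bumps 5 from row 1; 5 appends to row 2. P = [[1, 2], [4, 5]].
Insert 3: appended to row 1. P = [[1, 2, 3], [4, 5]].
Insert 6: appended to row 1. P = [[1, 2, 3, 6], [4, 5]].

So P = [[1, 2, 3, 6], [4, 5]], Q = [[1, 2, 5, 6], [3, 4]].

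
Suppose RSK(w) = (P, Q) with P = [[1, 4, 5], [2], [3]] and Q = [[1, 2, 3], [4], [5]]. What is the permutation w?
3 4 5 2 1

Reverse the RSK construction: for i from n down to 1, find the cell of Q containing i, remove the entry at that cell from P, and reverse-bump it up through P; the value ejected from row 1 is w(i).

Step i=5: Q has 5 at row 3, column 1; remove 3 from row 3 of P and reverse-bump: 3 enters row 2 and ejects 2; 2 enters row 1 and ejects 1. So w(5) = 1. P is now [[2, 4, 5], [3]].
Step i=4: Q has 4 at row 2, column 1; remove 3 from row 2 of P and reverse-bump: 3 enters row 1 and ejects 2. So w(4) = 2. P is now [[3, 4, 5]].
Step i=3: Q has 3 at row 1, column 3; remove that cell from P, ejecting 5. So w(3) = 5. P is now [[3, 4]].
Step i=2: Q has 2 at row 1, column 2; remove that cell from P, ejecting 4. So w(2) = 4. P is now [[3]].
Step i=1: Q has 1 at row 1, column 1; remove that cell from P, ejecting 3. So w(1) = 3. P is now [].

So w = 3 4 5 2 1.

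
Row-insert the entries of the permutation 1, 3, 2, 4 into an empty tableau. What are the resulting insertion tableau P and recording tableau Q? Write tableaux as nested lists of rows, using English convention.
P = [[1, 2, 4], [3]], Q = [[1, 2, 4], [3]]

Insert each entry of the permutation into P by Schensted row insertion, recording in Q the position of each new cell.

Insert 1: appended to row 1. P = [[1]].
Insert 3: appended to row 1. P = [[1, 3]].
Insert 2: 2 bumps 3 from row 1; 3 starts row 2. P = [[1, 2], [3]].
Insert 4: appended to row 1. P = [[1, 2, 4], [3]].

So P = [[1, 2, 4], [3]], Q = [[1, 2, 4], [3]].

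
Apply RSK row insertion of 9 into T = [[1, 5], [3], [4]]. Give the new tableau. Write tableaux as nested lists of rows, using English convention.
[[1, 5, 9], [3], [4]]

9 is larger than every entry of row 1, so it is appended to row 1. The new tableau is [[1, 5, 9], [3], [4]].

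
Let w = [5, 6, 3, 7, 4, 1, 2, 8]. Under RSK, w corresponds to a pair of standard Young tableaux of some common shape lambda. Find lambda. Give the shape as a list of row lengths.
Row-insert each entry into an empty tableau.

After inserting 5: P = [[5]].
After inserting 6: P = [[5, 6]].
After inserting 3: P = [[3, 6], [5]].
After inserting 7: P = [[3, 6, 7], [5]].
After inserting 4: P = [[3, 4, 7], [5, 6]].
After inserting 1: P = [[1, 4, 7], [3, 6], [5]].
After inserting 2: P = [[1, 2, 7], [3, 4], [5, 6]].
After inserting 8: P = [[1, 2, 7, 8], [3, 4], [5, 6]].

The final insertion tableau P = [[1, 2, 7, 8], [3, 4], [5, 6]] has shape [4, 2, 2].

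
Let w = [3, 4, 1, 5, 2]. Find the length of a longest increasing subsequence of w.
3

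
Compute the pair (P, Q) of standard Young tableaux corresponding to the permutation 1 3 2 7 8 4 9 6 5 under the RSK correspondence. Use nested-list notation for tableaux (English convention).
P = [[1, 2, 4, 5, 9], [3, 6, 8], [7]], Q = [[1, 2, 4, 5, 7], [3, 6, 8], [9]]

Insert each entry of the permutation into P by Schensted row insertion, recording in Q the position of each new cell.

Insert 1: appended to row 1. P = [[1]].
Insert 3: appended to row 1. P = [[1, 3]].
Insert 2: 2 bumps 3 from row 1; 3 starts row 2. P = [[1, 2], [3]].
Insert 7: appended to row 1. P = [[1, 2, 7], [3]].
Insert 8: appended to row 1. P = [[1, 2, 7, 8], [3]].
Insert 4: 4 bumps 7 from row 1; 7 appends to row 2. P = [[1, 2, 4, 8], [3, 7]].
Insert 9: appended to row 1. P = [[1, 2, 4, 8, 9], [3, 7]].
Insert 6: 6 bumps 8 from row 1; 8 appends to row 2. P = [[1, 2, 4, 6, 9], [3, 7, 8]].
Insert 5: 5 bumps 6 from row 1; 6 bumps 7 from row 2; 7 starts row 3. P = [[1, 2, 4, 5, 9], [3, 6, 8], [7]].

So P = [[1, 2, 4, 5, 9], [3, 6, 8], [7]], Q = [[1, 2, 4, 5, 7], [3, 6, 8], [9]].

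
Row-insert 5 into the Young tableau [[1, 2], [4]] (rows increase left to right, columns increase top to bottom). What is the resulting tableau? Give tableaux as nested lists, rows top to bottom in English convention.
[[1, 2, 5], [4]]

5 is larger than every entry of row 1, so it is appended to row 1. The new tableau is [[1, 2, 5], [4]].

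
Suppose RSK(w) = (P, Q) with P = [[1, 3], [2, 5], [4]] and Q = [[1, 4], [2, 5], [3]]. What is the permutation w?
4 2 1 5 3

Reverse the RSK construction: for i from n down to 1, find the cell of Q containing i, remove the entry at that cell from P, and reverse-bump it up through P; the value ejected from row 1 is w(i).

Step i=5: Q has 5 at row 2, column 2; remove 5 from row 2 of P and reverse-bump: 5 enters row 1 and ejects 3. So w(5) = 3. P is now [[1, 5], [2], [4]].
Step i=4: Q has 4 at row 1, column 2; remove that cell from P, ejecting 5. So w(4) = 5. P is now [[1], [2], [4]].
Step i=3: Q has 3 at row 3, column 1; remove 4 from row 3 of P and reverse-bump: 4 enters row 2 and ejects 2; 2 enters row 1 and ejects 1. So w(3) = 1. P is now [[2], [4]].
Step i=2: Q has 2 at row 2, column 1; remove 4 from row 2 of P and reverse-bump: 4 enters row 1 and ejects 2. So w(2) = 2. P is now [[4]].
Step i=1: Q has 1 at row 1, column 1; remove that cell from P, ejecting 4. So w(1) = 4. P is now [].

So w = 4 2 1 5 3.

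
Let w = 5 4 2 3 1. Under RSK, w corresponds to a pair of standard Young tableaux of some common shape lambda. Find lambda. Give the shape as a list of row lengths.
[2, 1, 1, 1]

Row-insert each entry into an empty tableau.

After inserting 5: P = [[5]].
After inserting 4: P = [[4], [5]].
After inserting 2: P = [[2], [4], [5]].
After inserting 3: P = [[2, 3], [4], [5]].
After inserting 1: P = [[1, 3], [2], [4], [5]].

The final insertion tableau P = [[1, 3], [2], [4], [5]] has shape [2, 1, 1, 1].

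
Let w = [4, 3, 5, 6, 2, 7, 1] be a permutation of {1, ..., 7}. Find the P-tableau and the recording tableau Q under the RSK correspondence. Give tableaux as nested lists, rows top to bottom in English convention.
P = [[1, 5, 6, 7], [2], [3], [4]], Q = [[1, 3, 4, 6], [2], [5], [7]]

Insert each entry of the permutation into P by Schensted row insertion, recording in Q the position of each new cell.

Insert 4: appended to row 1. P = [[4]].
Insert 3: 3 bumps 4 from row 1; 4 starts row 2. P = [[3], [4]].
Insert 5: appended to row 1. P = [[3, 5], [4]].
Insert 6: appended to row 1. P = [[3, 5, 6], [4]].
Insert 2: 2 bumps 3 from row 1; 3 bumps 4 from row 2; 4 starts row 3. P = [[2, 5, 6], [3], [4]].
Insert 7: appended to row 1. P = [[2, 5, 6, 7], [3], [4]].
Insert 1: 1 bumps 2 from row 1; 2 bumps 3 from row 2; 3 bumps 4 from row 3; 4 starts row 4. P = [[1, 5, 6, 7], [2], [3], [4]].

So P = [[1, 5, 6, 7], [2], [3], [4]], Q = [[1, 3, 4, 6], [2], [5], [7]].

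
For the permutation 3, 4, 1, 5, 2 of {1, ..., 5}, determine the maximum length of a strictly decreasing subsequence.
2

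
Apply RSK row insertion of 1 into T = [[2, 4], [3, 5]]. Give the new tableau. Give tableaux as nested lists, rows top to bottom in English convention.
[[1, 4], [2, 5], [3]]

In row 1, 1 replaces 2 (the leftmost entry greater than 1); 2 is bumped to row 2. In row 2, 2 replaces 3 (the leftmost entry greater than 2); 3 is bumped to row 3. 3 starts a new row 3. The new tableau is [[1, 4], [2, 5], [3]].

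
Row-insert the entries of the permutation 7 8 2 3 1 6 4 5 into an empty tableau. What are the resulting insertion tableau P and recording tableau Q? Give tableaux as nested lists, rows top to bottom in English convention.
P = [[1, 3, 4, 5], [2, 6], [7, 8]], Q = [[1, 2, 6, 8], [3, 4], [5, 7]]

Insert each entry of the permutation into P by Schensted row insertion, recording in Q the position of each new cell.

Insert 7: appended to row 1. P = [[7]].
Insert 8: appended to row 1. P = [[7, 8]].
Insert 2: 2 bumps 7 from row 1; 7 starts row 2. P = [[2, 8], [7]].
Insert 3: 3 bumps 8 from row 1; 8 appends to row 2. P = [[2, 3], [7, 8]].
Insert 1: 1 bumps 2 from row 1; 2 bumps 7 from row 2; 7 starts row 3. P = [[1, 3], [2, 8], [7]].
Insert 6: appended to row 1. P = [[1, 3, 6], [2, 8], [7]].
Insert 4: 4 bumps 6 from row 1; 6 bumps 8 from row 2; 8 appends to row 3. P = [[1, 3, 4], [2, 6], [7, 8]].
Insert 5: appended to row 1. P = [[1, 3, 4, 5], [2, 6], [7, 8]].

So P = [[1, 3, 4, 5], [2, 6], [7, 8]], Q = [[1, 2, 6, 8], [3, 4], [5, 7]].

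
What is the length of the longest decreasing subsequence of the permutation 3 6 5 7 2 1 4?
4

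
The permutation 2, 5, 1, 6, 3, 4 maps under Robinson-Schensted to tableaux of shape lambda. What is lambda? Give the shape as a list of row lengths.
Row-insert each entry into an empty tableau.

After inserting 2: P = [[2]].
After inserting 5: P = [[2, 5]].
After inserting 1: P = [[1, 5], [2]].
After inserting 6: P = [[1, 5, 6], [2]].
After inserting 3: P = [[1, 3, 6], [2, 5]].
After inserting 4: P = [[1, 3, 4], [2, 5, 6]].

The final insertion tableau P = [[1, 3, 4], [2, 5, 6]] has shape [3, 3].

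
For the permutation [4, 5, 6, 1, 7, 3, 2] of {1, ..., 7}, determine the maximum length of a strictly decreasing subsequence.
3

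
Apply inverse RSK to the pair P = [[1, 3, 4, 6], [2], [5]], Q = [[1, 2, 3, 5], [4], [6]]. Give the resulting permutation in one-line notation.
Reverse the RSK construction: for i from n down to 1, find the cell of Q containing i, remove the entry at that cell from P, and reverse-bump it up through P; the value ejected from row 1 is w(i).

Step i=6: Q has 6 at row 3, column 1; remove 5 from row 3 of P and reverse-bump: 5 enters row 2 and ejects 2; 2 enters row 1 and ejects 1. So w(6) = 1. P is now [[2, 3, 4, 6], [5]].
Step i=5: Q has 5 at row 1, column 4; remove that cell from P, ejecting 6. So w(5) = 6. P is now [[2, 3, 4], [5]].
Step i=4: Q has 4 at row 2, column 1; remove 5 from row 2 of P and reverse-bump: 5 enters row 1 and ejects 4. So w(4) = 4. P is now [[2, 3, 5]].
Step i=3: Q has 3 at row 1, column 3; remove that cell from P, ejecting 5. So w(3) = 5. P is now [[2, 3]].
Step i=2: Q has 2 at row 1, column 2; remove that cell from P, ejecting 3. So w(2) = 3. P is now [[2]].
Step i=1: Q has 1 at row 1, column 1; remove that cell from P, ejecting 2. So w(1) = 2. P is now [].

So w = 2 3 5 4 6 1.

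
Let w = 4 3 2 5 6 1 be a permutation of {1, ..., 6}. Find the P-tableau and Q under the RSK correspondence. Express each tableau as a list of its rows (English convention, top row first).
P = [[1, 5, 6], [2], [3], [4]], Q = [[1, 4, 5], [2], [3], [6]]

Insert each entry of the permutation into P by Schensted row insertion, recording in Q the position of each new cell.

Insert 4: appended to row 1. P = [[4]].
Insert 3: 3 bumps 4 from row 1; 4 starts row 2. P = [[3], [4]].
Insert 2: 2 bumps 3 from row 1; 3 bumps 4 from row 2; 4 starts row 3. P = [[2], [3], [4]].
Insert 5: appended to row 1. P = [[2, 5], [3], [4]].
Insert 6: appended to row 1. P = [[2, 5, 6], [3], [4]].
Insert 1: 1 bumps 2 from row 1; 2 bumps 3 from row 2; 3 bumps 4 from row 3; 4 starts row 4. P = [[1, 5, 6], [2], [3], [4]].

So P = [[1, 5, 6], [2], [3], [4]], Q = [[1, 4, 5], [2], [3], [6]].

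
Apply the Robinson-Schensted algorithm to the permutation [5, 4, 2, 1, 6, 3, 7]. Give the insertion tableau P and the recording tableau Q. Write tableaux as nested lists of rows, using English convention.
Insert each entry of the permutation into P by Schensted row insertion, recording in Q the position of each new cell.

Insert 5: appended to row 1. P = [[5]], Q = [[1]].
Insert 4: 4 bumps 5 from row 1; 5 starts row 2. P = [[4], [5]], Q = [[1], [2]].
Insert 2: 2 bumps 4 from row 1; 4 bumps 5 from row 2; 5 starts row 3. P = [[2], [4], [5]], Q = [[1], [2], [3]].
Insert 1: 1 bumps 2 from row 1; 2 bumps 4 from row 2; 4 bumps 5 from row 3; 5 starts row 4. P = [[1], [2], [4], [5]], Q = [[1], [2], [3], [4]].
Insert 6: appended to row 1. P = [[1, 6], [2], [4], [5]], Q = [[1, 5], [2], [3], [4]].
Insert 3: 3 bumps 6 from row 1; 6 appends to row 2. P = [[1, 3], [2, 6], [4], [5]], Q = [[1, 5], [2, 6], [3], [4]].
Insert 7: appended to row 1. P = [[1, 3, 7], [2, 6], [4], [5]], Q = [[1, 5, 7], [2, 6], [3], [4]].

So P = [[1, 3, 7], [2, 6], [4], [5]], Q = [[1, 5, 7], [2, 6], [3], [4]].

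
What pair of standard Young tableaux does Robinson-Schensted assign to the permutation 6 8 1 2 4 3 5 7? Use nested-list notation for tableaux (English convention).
Insert each entry of the permutation into P by Schensted row insertion, recording in Q the position of each new cell.

Insert 6: appended to row 1. P = [[6]].
Insert 8: appended to row 1. P = [[6, 8]].
Insert 1: 1 bumps 6 from row 1; 6 starts row 2. P = [[1, 8], [6]].
Insert 2: 2 bumps 8 from row 1; 8 appends to row 2. P = [[1, 2], [6, 8]].
Insert 4: appended to row 1. P = [[1, 2, 4], [6, 8]].
Insert 3: 3 bumps 4 from row 1; 4 bumps 6 from row 2; 6 starts row 3. P = [[1, 2, 3], [4, 8], [6]].
Insert 5: appended to row 1. P = [[1, 2, 3, 5], [4, 8], [6]].
Insert 7: appended to row 1. P = [[1, 2, 3, 5, 7], [4, 8], [6]].

So P = [[1, 2, 3, 5, 7], [4, 8], [6]], Q = [[1, 2, 5, 7, 8], [3, 4], [6]].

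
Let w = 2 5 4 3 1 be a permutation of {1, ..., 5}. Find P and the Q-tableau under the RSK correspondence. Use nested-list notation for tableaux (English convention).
Insert each entry of the permutation into P by Schensted row insertion, recording in Q the position of each new cell.

Insert 2: appended to row 1. P = [[2]], Q = [[1]].
Insert 5: appended to row 1. P = [[2, 5]], Q = [[1, 2]].
Insert 4: 4 bumps 5 from row 1; 5 starts row 2. P = [[2, 4], [5]], Q = [[1, 2], [3]].
Insert 3: 3 bumps 4 from row 1; 4 bumps 5 from row 2; 5 starts row 3. P = [[2, 3], [4], [5]], Q = [[1, 2], [3], [4]].
Insert 1: 1 bumps 2 from row 1; 2 bumps 4 from row 2; 4 bumps 5 from row 3; 5 starts row 4. P = [[1, 3], [2], [4], [5]], Q = [[1, 2], [3], [4], [5]].

So P = [[1, 3], [2], [4], [5]], Q = [[1, 2], [3], [4], [5]].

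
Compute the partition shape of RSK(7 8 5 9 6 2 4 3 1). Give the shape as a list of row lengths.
[3, 2, 2, 1, 1]

Row-insert each entry into an empty tableau.

After inserting 7: P = [[7]].
After inserting 8: P = [[7, 8]].
After inserting 5: P = [[5, 8], [7]].
After inserting 9: P = [[5, 8, 9], [7]].
After inserting 6: P = [[5, 6, 9], [7, 8]].
After inserting 2: P = [[2, 6, 9], [5, 8], [7]].
After inserting 4: P = [[2, 4, 9], [5, 6], [7, 8]].
After inserting 3: P = [[2, 3, 9], [4, 6], [5, 8], [7]].
After inserting 1: P = [[1, 3, 9], [2, 6], [4, 8], [5], [7]].

The final insertion tableau P = [[1, 3, 9], [2, 6], [4, 8], [5], [7]] has shape [3, 2, 2, 1, 1].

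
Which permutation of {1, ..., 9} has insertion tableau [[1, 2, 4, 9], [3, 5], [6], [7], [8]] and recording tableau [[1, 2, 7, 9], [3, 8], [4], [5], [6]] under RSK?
Reverse the RSK construction: for i from n down to 1, find the cell of Q containing i, remove the entry at that cell from P, and reverse-bump it up through P; the value ejected from row 1 is w(i).

Step i=9: Q has 9 at row 1, column 4; remove that cell from P, ejecting 9. So w(9) = 9. P is now [[1, 2, 4], [3, 5], [6], [7], [8]].
Step i=8: Q has 8 at row 2, column 2; remove 5 from row 2 of P and reverse-bump: 5 enters row 1 and ejects 4. So w(8) = 4. P is now [[1, 2, 5], [3], [6], [7], [8]].
Step i=7: Q has 7 at row 1, column 3; remove that cell from P, ejecting 5. So w(7) = 5. P is now [[1, 2], [3], [6], [7], [8]].
Step i=6: Q has 6 at row 5, column 1; remove 8 from row 5 of P and reverse-bump: 8 enters row 4 and ejects 7; 7 enters row 3 and ejects 6; 6 enters row 2 and ejects 3; 3 enters row 1 and ejects 2. So w(6) = 2. P is now [[1, 3], [6], [7], [8]].
Step i=5: Q has 5 at row 4, column 1; remove 8 from row 4 of P and reverse-bump: 8 enters row 3 and ejects 7; 7 enters row 2 and ejects 6; 6 enters row 1 and ejects 3. So w(5) = 3. P is now [[1, 6], [7], [8]].
Step i=4: Q has 4 at row 3, column 1; remove 8 from row 3 of P and reverse-bump: 8 enters row 2 and ejects 7; 7 enters row 1 and ejects 6. So w(4) = 6. P is now [[1, 7], [8]].
Step i=3: Q has 3 at row 2, column 1; remove 8 from row 2 of P and reverse-bump: 8 enters row 1 and ejects 7. So w(3) = 7. P is now [[1, 8]].
Step i=2: Q has 2 at row 1, column 2; remove that cell from P, ejecting 8. So w(2) = 8. P is now [[1]].
Step i=1: Q has 1 at row 1, column 1; remove that cell from P, ejecting 1. So w(1) = 1. P is now [].

So w = 1 8 7 6 3 2 5 4 9.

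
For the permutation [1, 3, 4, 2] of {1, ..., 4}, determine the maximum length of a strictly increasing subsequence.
3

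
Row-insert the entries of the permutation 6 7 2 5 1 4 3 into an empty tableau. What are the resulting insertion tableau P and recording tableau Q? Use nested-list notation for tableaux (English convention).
P = [[1, 3], [2, 4], [5, 7], [6]], Q = [[1, 2], [3, 4], [5, 6], [7]]

Insert each entry of the permutation into P by Schensted row insertion, recording in Q the position of each new cell.

After inserting 6: P = [[6]].
After inserting 7: P = [[6, 7]].
After inserting 2: P = [[2, 7], [6]].
After inserting 5: P = [[2, 5], [6, 7]].
After inserting 1: P = [[1, 5], [2, 7], [6]].
After inserting 4: P = [[1, 4], [2, 5], [6, 7]].
After inserting 3: P = [[1, 3], [2, 4], [5, 7], [6]].

So P = [[1, 3], [2, 4], [5, 7], [6]], Q = [[1, 2], [3, 4], [5, 6], [7]].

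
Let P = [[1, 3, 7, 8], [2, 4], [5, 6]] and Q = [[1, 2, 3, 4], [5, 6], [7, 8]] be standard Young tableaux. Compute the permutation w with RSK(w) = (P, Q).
Reverse the RSK construction: for i from n down to 1, find the cell of Q containing i, remove the entry at that cell from P, and reverse-bump it up through P; the value ejected from row 1 is w(i).

Step i=8: Q has 8 at row 3, column 2; remove 6 from row 3 of P and reverse-bump: 6 enters row 2 and ejects 4; 4 enters row 1 and ejects 3. So w(8) = 3. P is now [[1, 4, 7, 8], [2, 6], [5]].
Step i=7: Q has 7 at row 3, column 1; remove 5 from row 3 of P and reverse-bump: 5 enters row 2 and ejects 2; 2 enters row 1 and ejects 1. So w(7) = 1. P is now [[2, 4, 7, 8], [5, 6]].
Step i=6: Q has 6 at row 2, column 2; remove 6 from row 2 of P and reverse-bump: 6 enters row 1 and ejects 4. So w(6) = 4. P is now [[2, 6, 7, 8], [5]].
Step i=5: Q has 5 at row 2, column 1; remove 5 from row 2 of P and reverse-bump: 5 enters row 1 and ejects 2. So w(5) = 2. P is now [[5, 6, 7, 8]].
Step i=4: Q has 4 at row 1, column 4; remove that cell from P, ejecting 8. So w(4) = 8. P is now [[5, 6, 7]].
Step i=3: Q has 3 at row 1, column 3; remove that cell from P, ejecting 7. So w(3) = 7. P is now [[5, 6]].
Step i=2: Q has 2 at row 1, column 2; remove that cell from P, ejecting 6. So w(2) = 6. P is now [[5]].
Step i=1: Q has 1 at row 1, column 1; remove that cell from P, ejecting 5. So w(1) = 5. P is now [].

So w = 5 6 7 8 2 4 1 3.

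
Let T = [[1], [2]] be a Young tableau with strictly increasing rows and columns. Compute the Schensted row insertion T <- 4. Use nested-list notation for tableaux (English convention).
[[1, 4], [2]]

4 is larger than every entry of row 1, so it is appended to row 1. The new tableau is [[1, 4], [2]].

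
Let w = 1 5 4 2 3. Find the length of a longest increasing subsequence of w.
3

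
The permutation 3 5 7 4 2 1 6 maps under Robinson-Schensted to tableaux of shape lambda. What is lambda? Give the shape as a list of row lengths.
[3, 2, 1, 1]

Row-insert each entry into an empty tableau.

After inserting 3: P = [[3]].
After inserting 5: P = [[3, 5]].
After inserting 7: P = [[3, 5, 7]].
After inserting 4: P = [[3, 4, 7], [5]].
After inserting 2: P = [[2, 4, 7], [3], [5]].
After inserting 1: P = [[1, 4, 7], [2], [3], [5]].
After inserting 6: P = [[1, 4, 6], [2, 7], [3], [5]].

The final insertion tableau P = [[1, 4, 6], [2, 7], [3], [5]] has shape [3, 2, 1, 1].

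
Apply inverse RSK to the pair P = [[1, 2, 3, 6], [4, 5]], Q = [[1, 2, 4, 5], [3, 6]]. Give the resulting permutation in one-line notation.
Reverse the RSK construction: for i from n down to 1, find the cell of Q containing i, remove the entry at that cell from P, and reverse-bump it up through P; the value ejected from row 1 is w(i).

Step i=6: Q has 6 at row 2, column 2; remove 5 from row 2 of P and reverse-bump: 5 enters row 1 and ejects 3. So w(6) = 3. P is now [[1, 2, 5, 6], [4]].
Step i=5: Q has 5 at row 1, column 4; remove that cell from P, ejecting 6. So w(5) = 6. P is now [[1, 2, 5], [4]].
Step i=4: Q has 4 at row 1, column 3; remove that cell from P, ejecting 5. So w(4) = 5. P is now [[1, 2], [4]].
Step i=3: Q has 3 at row 2, column 1; remove 4 from row 2 of P and reverse-bump: 4 enters row 1 and ejects 2. So w(3) = 2. P is now [[1, 4]].
Step i=2: Q has 2 at row 1, column 2; remove that cell from P, ejecting 4. So w(2) = 4. P is now [[1]].
Step i=1: Q has 1 at row 1, column 1; remove that cell from P, ejecting 1. So w(1) = 1. P is now [].

So w = 1 4 2 5 6 3.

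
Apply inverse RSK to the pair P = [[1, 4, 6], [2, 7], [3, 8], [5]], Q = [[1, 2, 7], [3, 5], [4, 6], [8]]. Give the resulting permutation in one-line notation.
Reverse RSK: for i = n, n-1, ..., 1, locate i in Q, remove the corresponding corner cell from P, and reverse-bump its entry up through P; the value ejected from row 1 is w(i).

So w = 5 8 3 2 7 4 6 1.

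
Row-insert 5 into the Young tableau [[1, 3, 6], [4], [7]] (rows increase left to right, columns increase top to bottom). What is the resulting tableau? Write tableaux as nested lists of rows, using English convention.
[[1, 3, 5], [4, 6], [7]]

In row 1, 5 replaces 6 (the leftmost entry greater than 5); 6 is bumped to row 2. 6 is appended to row 2. The new tableau is [[1, 3, 5], [4, 6], [7]].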